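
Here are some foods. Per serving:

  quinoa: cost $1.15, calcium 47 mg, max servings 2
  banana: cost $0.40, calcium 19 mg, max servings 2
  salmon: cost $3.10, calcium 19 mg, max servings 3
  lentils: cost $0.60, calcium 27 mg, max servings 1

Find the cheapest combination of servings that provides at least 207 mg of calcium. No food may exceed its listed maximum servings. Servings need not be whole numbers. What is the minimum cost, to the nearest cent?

$11.53

Cost per mg of calcium: banana $0.0211, lentils $0.0222, quinoa $0.0245, salmon $0.1632.
Take 2 servings of banana: +38.0 mg calcium for $0.80 (total $0.80, still need 169.0 mg).
Take 1 serving of lentils: +27.0 mg calcium for $0.60 (total $1.40, still need 142.0 mg).
Take 2 servings of quinoa: +94.0 mg calcium for $2.30 (total $3.70, still need 48.0 mg).
Take 2.526 servings of salmon: +48.0 mg calcium for $7.83 (total $11.53, still need 0.0 mg).
Filling from the cheapest source first is optimal under one linear minimum: $11.53.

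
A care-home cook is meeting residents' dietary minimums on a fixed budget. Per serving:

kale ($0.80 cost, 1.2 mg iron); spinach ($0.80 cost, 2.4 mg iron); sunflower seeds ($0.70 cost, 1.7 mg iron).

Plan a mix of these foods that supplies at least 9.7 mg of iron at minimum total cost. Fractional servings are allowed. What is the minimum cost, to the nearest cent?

Cost per mg of iron: spinach $0.3333, sunflower seeds $0.4118, kale $0.6667.
With no serving limits, use only spinach: 9.7 mg / 2.4 mg = 4.042 servings × $0.80 = $3.23.

$3.23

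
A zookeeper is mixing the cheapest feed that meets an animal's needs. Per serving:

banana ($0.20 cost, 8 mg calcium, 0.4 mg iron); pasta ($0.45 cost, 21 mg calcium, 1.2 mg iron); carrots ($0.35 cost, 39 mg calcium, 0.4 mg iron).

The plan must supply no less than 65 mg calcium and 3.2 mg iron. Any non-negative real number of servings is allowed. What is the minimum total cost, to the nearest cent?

$1.26

banana only: max(65/8, 3.2/0.4) = 8.125 servings → $1.62.
pasta only: max(65/21, 3.2/1.2) = 3.095 servings → $1.39.
carrots only: max(65/39, 3.2/0.4) = 8 servings → $2.80.
banana + pasta: the both-tight solution has a negative serving — not a feasible corner.
banana + carrots with both tight: 7.968 servings and 0.03226 servings → $1.60.
pasta + carrots with both tight: 2.573 servings and 0.2812 servings → $1.26.
The minimum over all feasible corners is $1.26.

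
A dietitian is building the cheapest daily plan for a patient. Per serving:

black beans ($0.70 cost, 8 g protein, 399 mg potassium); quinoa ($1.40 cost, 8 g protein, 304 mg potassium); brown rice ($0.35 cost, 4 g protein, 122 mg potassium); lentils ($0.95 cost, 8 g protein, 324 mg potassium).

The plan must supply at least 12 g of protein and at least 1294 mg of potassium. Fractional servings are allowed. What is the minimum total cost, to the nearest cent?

A basic optimal solution has at most two foods positive. Try each food alone and each pair with both targets met exactly.
black beans only: max(12/8, 1294/399) = 3.243 servings → $2.27.
quinoa only: max(12/8, 1294/304) = 4.257 servings → $5.96.
brown rice only: max(12/4, 1294/122) = 10.61 servings → $3.71.
lentils only: max(12/8, 1294/324) = 3.994 servings → $3.79.
black beans + quinoa: intersection lies outside the first quadrant.
black beans + brown rice: the both-tight solution has a negative serving — not a feasible corner.
black beans + lentils with both targets exact would need a negative amount; discard.
quinoa + brown rice: the both-tight solution has a negative serving — not a feasible corner.
quinoa + lentils: the both-tight solution has a negative serving — not a feasible corner.
brown rice + lentils with both targets exact would need a negative amount; discard.
Cheapest feasible corner: $2.27.

$2.27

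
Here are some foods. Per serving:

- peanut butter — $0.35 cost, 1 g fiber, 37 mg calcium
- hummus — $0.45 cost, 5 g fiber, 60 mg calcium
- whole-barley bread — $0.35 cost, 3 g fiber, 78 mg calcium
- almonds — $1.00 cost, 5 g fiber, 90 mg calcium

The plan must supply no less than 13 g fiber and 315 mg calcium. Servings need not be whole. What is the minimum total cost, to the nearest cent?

With two linear requirements the optimum uses one or two foods; enumerate the corners.
peanut butter only: max(13/1, 315/37) = 13 servings → $4.55.
hummus only: max(13/5, 315/60) = 5.25 servings → $2.36.
whole-barley bread only: max(13/3, 315/78) = 4.333 servings → $1.52.
almonds only: max(13/5, 315/90) = 3.5 servings → $3.50.
peanut butter + hummus with both tight: 6.36 servings and 1.328 servings → $2.82.
peanut butter + whole-barley bread with both targets exact would need a negative amount; discard.
peanut butter + almonds with both tight: 4.263 servings and 1.747 servings → $3.24.
hummus + whole-barley bread with both tight: 0.3286 servings and 3.786 servings → $1.47.
hummus + almonds with both targets exact would need a negative amount; discard.
whole-barley bread + almonds with both tight: 3.375 servings and 0.575 servings → $1.76.
The minimum over all feasible corners is $1.47.

$1.47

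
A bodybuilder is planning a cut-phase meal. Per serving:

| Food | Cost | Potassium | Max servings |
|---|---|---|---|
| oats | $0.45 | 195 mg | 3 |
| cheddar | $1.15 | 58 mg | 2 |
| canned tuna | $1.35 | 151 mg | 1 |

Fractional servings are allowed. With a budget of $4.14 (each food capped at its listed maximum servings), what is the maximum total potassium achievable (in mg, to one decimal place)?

808.6 mg

Potassium per dollar: oats 433.3, canned tuna 111.9, cheddar 50.43.
Take 3 servings of oats: spends $1.35, +585.0 mg potassium (running total 585.0 mg).
Take 1 serving of canned tuna: spends $1.35, +151.0 mg potassium (running total 736.0 mg).
Take 1.252 servings of cheddar: spends $1.44, +72.6 mg potassium (running total 808.6 mg).
Greedy by best ratio exhausts the cost allowance optimally: 808.6 mg.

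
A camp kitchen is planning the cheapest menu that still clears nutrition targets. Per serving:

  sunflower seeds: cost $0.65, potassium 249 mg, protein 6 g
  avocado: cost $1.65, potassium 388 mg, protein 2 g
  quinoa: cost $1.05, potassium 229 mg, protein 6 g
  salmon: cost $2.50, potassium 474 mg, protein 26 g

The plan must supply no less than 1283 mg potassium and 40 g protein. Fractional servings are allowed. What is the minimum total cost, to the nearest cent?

$4.14

sunflower seeds only: max(1283/249, 40/6) = 6.667 servings → $4.33.
avocado only: max(1283/388, 40/2) = 20 servings → $33.00.
quinoa only: max(1283/229, 40/6) = 6.667 servings → $7.00.
salmon only: max(1283/474, 40/26) = 2.707 servings → $6.77.
sunflower seeds + avocado: the both-tight solution has a negative serving — not a feasible corner.
sunflower seeds + quinoa: intersection lies outside the first quadrant.
sunflower seeds + salmon with both tight: 3.966 servings and 0.6231 servings → $4.14.
avocado + quinoa with both targets exact would need a negative amount; discard.
avocado + salmon with both tight: 1.575 servings and 1.417 servings → $6.14.
quinoa + salmon with both tight: 4.63 servings and 0.4701 servings → $6.04.
The minimum over all feasible corners is $4.14.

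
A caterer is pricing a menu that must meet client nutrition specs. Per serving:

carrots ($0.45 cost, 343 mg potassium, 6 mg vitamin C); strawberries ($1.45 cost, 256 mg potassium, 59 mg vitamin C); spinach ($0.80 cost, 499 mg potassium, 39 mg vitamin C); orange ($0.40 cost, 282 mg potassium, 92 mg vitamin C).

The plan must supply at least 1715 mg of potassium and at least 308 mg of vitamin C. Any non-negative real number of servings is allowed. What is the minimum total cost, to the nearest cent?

$2.35

Check every corner: each single food scaled to meet both minima, and each pair solved so both constraints bind.
carrots only: max(1715/343, 308/6) = 51.33 servings → $23.10.
strawberries only: max(1715/256, 308/59) = 6.699 servings → $9.71.
spinach only: max(1715/499, 308/39) = 7.897 servings → $6.32.
orange only: max(1715/282, 308/92) = 6.082 servings → $2.43.
carrots + strawberries with both tight: 1.194 servings and 5.099 servings → $7.93.
carrots + spinach with both targets exact would need a negative amount; discard.
carrots + orange with both tight: 2.375 servings and 3.193 servings → $2.35.
strawberries + spinach with both tight: 4.461 servings and 1.148 servings → $7.39.
strawberries + orange with both targets exact would need a negative amount; discard.
spinach + orange with both tight: 2.032 servings and 2.487 servings → $2.62.
Cheapest feasible corner: $2.35.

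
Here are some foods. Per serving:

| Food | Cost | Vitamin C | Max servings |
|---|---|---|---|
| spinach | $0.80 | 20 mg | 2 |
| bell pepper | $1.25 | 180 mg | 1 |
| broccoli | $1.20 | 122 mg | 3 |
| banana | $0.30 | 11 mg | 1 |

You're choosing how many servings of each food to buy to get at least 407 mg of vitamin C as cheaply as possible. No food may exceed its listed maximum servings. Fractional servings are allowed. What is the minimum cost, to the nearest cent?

$3.48

Cost per mg of vitamin C: bell pepper $0.0069, broccoli $0.0098, banana $0.0273, spinach $0.0400.
Take 1 serving of bell pepper: +180.0 mg vitamin C for $1.25 (total $1.25, still need 227.0 mg).
Take 1.861 servings of broccoli: +227.0 mg vitamin C for $2.23 (total $3.48, still need 0.0 mg).
Greedy by cheapest-per-mg is optimal for a single linear constraint, so the minimum cost is $3.48.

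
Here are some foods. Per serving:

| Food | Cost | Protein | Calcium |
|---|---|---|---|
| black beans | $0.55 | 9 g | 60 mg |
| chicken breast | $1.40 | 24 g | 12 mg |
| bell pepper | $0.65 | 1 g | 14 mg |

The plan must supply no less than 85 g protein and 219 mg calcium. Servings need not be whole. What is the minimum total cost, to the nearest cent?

$5.04

Compare the cost at each extreme point of the feasible region.
black beans only: max(85/9, 219/60) = 9.444 servings → $5.19.
chicken breast only: max(85/24, 219/12) = 18.25 servings → $25.55.
bell pepper only: max(85/1, 219/14) = 85 servings → $55.25.
black beans + chicken breast with both tight: 3.18 servings and 2.349 servings → $5.04.
black beans + bell pepper with both targets exact would need a negative amount; discard.
chicken breast + bell pepper with both tight: 2.997 servings and 13.07 servings → $12.69.
The minimum over all feasible corners is $5.04.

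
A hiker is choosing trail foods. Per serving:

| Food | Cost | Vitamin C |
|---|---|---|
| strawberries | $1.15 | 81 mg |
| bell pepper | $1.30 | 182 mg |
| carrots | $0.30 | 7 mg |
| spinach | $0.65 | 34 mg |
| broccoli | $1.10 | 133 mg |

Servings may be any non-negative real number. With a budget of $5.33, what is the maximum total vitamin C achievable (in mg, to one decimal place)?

746.2 mg

Vitamin C per dollar: bell pepper 140, broccoli 120.9, strawberries 70.43, spinach 52.31, carrots 23.33.
With no serving limits, spend the whole cost allowance on bell pepper: $5.33 / $1.30 × 182 mg = 746.2 mg.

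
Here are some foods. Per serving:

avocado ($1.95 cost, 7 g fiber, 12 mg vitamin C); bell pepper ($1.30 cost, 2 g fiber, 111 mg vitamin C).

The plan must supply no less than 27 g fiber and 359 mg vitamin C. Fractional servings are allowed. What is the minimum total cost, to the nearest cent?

For a min-cost LP with two ≥-constraints, a basic feasible solution has at most two positive variables.
avocado only: max(27/7, 359/12) = 29.92 servings → $58.34.
bell pepper only: max(27/2, 359/111) = 13.5 servings → $17.55.
avocado + bell pepper with both tight: 3.027 servings and 2.907 servings → $9.68.
Cheapest feasible corner: $9.68.

$9.68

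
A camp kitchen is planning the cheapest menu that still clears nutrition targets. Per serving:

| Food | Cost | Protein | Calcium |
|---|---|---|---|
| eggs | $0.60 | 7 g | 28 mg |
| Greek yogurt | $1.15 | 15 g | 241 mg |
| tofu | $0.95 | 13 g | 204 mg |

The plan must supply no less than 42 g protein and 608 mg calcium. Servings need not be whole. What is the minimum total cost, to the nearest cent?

Check every corner: each single food scaled to meet both minima, and each pair solved so both constraints bind.
eggs only: max(42/7, 608/28) = 21.71 servings → $13.03.
Greek yogurt only: max(42/15, 608/241) = 2.8 servings → $3.22.
tofu only: max(42/13, 608/204) = 3.231 servings → $3.07.
eggs + Greek yogurt with both tight: 0.7908 servings and 2.431 servings → $3.27.
eggs + tofu with both tight: 0.6241 servings and 2.895 servings → $3.12.
Greek yogurt + tofu: intersection lies outside the first quadrant.
Cheapest feasible corner: $3.07.

$3.07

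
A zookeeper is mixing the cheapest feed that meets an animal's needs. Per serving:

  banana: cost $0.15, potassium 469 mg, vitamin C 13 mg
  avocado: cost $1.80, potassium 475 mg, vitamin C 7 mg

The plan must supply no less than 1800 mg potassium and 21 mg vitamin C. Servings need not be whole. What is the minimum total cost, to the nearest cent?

The cheapest plan sits at a corner of the feasible region — with two constraints it uses at most two foods.
banana only: max(1800/469, 21/13) = 3.838 servings → $0.58.
avocado only: max(1800/475, 21/7) = 3.789 servings → $6.82.
banana + avocado with both targets exact would need a negative amount; discard.
So the least-cost plan costs $0.58.

$0.58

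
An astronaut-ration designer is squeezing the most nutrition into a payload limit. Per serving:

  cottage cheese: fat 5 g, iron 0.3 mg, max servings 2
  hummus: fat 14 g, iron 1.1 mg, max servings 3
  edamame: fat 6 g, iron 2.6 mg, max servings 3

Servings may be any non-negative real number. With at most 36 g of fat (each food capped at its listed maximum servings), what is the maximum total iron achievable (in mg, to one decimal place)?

9.2 mg

Iron per g fat: edamame 0.4333, hummus 0.07857, cottage cheese 0.06.
Take 3 servings of edamame: uses 18 g fat, +7.8 mg iron (running total 7.8 mg).
Take 1.286 servings of hummus: uses 18 g fat, +1.4 mg iron (running total 9.2 mg).
Filling greedily by iron-per-g fat is optimal for one linear limit, giving 9.2 mg.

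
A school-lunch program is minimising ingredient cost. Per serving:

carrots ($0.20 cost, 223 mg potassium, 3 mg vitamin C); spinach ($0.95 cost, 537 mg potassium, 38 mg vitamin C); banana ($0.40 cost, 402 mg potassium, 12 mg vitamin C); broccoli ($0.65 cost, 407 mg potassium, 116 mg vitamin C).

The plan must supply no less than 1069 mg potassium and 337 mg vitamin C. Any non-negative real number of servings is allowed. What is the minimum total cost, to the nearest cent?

$1.89

carrots only: max(1069/223, 337/3) = 112.3 servings → $22.47.
spinach only: max(1069/537, 337/38) = 8.868 servings → $8.43.
banana only: max(1069/402, 337/12) = 28.08 servings → $11.23.
broccoli only: max(1069/407, 337/116) = 2.905 servings → $1.89.
carrots + spinach with both targets exact would need a negative amount; discard.
carrots + banana: the both-tight solution has a negative serving — not a feasible corner.
carrots + broccoli: the both-tight solution has a negative serving — not a feasible corner.
spinach + banana with both targets exact would need a negative amount; discard.
spinach + broccoli: the both-tight solution has a negative serving — not a feasible corner.
banana + broccoli with both targets exact would need a negative amount; discard.
So the least-cost plan costs $1.89.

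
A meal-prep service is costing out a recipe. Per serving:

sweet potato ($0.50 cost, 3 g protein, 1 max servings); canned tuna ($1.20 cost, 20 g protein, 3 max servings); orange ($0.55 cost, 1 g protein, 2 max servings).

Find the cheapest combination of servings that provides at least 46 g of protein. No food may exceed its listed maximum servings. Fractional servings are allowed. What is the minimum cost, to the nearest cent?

$2.76

Cost per g of protein: canned tuna $0.0600, sweet potato $0.1667, orange $0.5500.
Take 2.3 servings of canned tuna: +46.0 g protein for $2.76 (total $2.76, still need 0.0 g).
Filling from the cheapest source first is optimal under one linear minimum: $2.76.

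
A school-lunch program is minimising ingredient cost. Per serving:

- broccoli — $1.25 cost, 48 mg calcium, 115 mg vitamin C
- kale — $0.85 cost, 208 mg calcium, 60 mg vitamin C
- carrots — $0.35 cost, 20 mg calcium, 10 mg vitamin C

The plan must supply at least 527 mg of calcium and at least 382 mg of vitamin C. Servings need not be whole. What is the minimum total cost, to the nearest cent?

broccoli only: max(527/48, 382/115) = 10.98 servings → $13.72.
kale only: max(527/208, 382/60) = 6.367 servings → $5.41.
carrots only: max(527/20, 382/10) = 38.2 servings → $13.37.
broccoli + kale with both tight: 2.274 servings and 2.009 servings → $4.55.
broccoli + carrots with both tight: 1.302 servings and 23.22 servings → $9.76.
kale + carrots: intersection lies outside the first quadrant.
The minimum over all feasible corners is $4.55.

$4.55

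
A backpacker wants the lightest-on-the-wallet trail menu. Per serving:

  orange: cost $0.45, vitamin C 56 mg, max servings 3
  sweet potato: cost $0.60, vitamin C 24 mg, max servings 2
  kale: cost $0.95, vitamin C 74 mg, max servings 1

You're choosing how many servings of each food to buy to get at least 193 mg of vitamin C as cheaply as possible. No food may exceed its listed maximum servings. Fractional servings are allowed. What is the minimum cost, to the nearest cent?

$1.67

Cost per mg of vitamin C: orange $0.0080, kale $0.0128, sweet potato $0.0250.
Take 3 servings of orange: +168.0 mg vitamin C for $1.35 (total $1.35, still need 25.0 mg).
Take 0.3378 servings of kale: +25.0 mg vitamin C for $0.32 (total $1.67, still need 0.0 mg).
Filling from the cheapest source first is optimal under one linear minimum: $1.67.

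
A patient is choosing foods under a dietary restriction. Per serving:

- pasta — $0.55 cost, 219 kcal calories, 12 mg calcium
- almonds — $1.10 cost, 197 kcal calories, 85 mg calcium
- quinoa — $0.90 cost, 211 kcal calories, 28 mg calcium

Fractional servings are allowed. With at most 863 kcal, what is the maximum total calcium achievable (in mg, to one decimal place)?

372.4 mg

Calcium per kcal: almonds 0.4315, quinoa 0.1327, pasta 0.05479.
With no serving limits, spend the whole calories allowance on almonds: 863 kcal / 197 kcal × 85 mg = 372.4 mg.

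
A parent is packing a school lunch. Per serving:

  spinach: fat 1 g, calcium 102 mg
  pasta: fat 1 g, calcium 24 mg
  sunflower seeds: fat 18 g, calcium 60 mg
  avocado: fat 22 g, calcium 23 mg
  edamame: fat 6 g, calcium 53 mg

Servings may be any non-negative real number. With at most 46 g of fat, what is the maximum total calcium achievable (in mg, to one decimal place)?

Calcium per g fat: spinach 102, pasta 24, edamame 8.833, sunflower seeds 3.333, avocado 1.045.
With no serving limits, spend the whole fat allowance on spinach: 46 g / 1 g × 102 mg = 4692.0 mg.

4692.0 mg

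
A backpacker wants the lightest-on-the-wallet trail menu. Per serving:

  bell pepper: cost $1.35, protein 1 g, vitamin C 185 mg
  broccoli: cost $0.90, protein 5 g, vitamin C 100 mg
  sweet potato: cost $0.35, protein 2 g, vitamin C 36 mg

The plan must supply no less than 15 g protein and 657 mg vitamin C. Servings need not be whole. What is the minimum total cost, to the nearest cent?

bell pepper only: max(15/1, 657/185) = 15 servings → $20.25.
broccoli only: max(15/5, 657/100) = 6.57 servings → $5.91.
sweet potato only: max(15/2, 657/36) = 18.25 servings → $6.39.
bell pepper + broccoli with both tight: 2.164 servings and 2.567 servings → $5.23.
bell pepper + sweet potato with both tight: 2.317 servings and 6.341 servings → $5.35.
broccoli + sweet potato: the both-tight solution has a negative serving — not a feasible corner.
Cheapest feasible corner: $5.23.

$5.23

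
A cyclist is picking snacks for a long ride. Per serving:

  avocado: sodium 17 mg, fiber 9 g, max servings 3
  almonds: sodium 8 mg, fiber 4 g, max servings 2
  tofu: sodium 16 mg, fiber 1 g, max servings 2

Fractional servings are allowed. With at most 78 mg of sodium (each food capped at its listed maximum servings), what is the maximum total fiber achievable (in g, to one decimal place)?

Fiber per mg sodium: avocado 0.5294, almonds 0.5, tofu 0.0625.
Take 3 servings of avocado: uses 51 mg sodium, +27.0 g fiber (running total 27.0 g).
Take 2 servings of almonds: uses 16 mg sodium, +8.0 g fiber (running total 35.0 g).
Take 0.6875 servings of tofu: uses 11 mg sodium, +0.7 g fiber (running total 35.7 g).
Filling greedily by fiber-per-mg sodium is optimal for one linear limit, giving 35.7 g.

35.7 g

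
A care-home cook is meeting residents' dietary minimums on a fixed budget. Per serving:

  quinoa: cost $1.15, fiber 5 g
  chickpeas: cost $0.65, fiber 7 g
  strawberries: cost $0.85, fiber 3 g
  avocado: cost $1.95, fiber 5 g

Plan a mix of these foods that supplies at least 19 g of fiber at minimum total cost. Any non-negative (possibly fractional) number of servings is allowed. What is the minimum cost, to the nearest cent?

$1.76

Cost per g of fiber: chickpeas $0.0929, quinoa $0.2300, strawberries $0.2833, avocado $0.3900.
With no serving limits, use only chickpeas: 19 g / 7 g = 2.714 servings × $0.65 = $1.76.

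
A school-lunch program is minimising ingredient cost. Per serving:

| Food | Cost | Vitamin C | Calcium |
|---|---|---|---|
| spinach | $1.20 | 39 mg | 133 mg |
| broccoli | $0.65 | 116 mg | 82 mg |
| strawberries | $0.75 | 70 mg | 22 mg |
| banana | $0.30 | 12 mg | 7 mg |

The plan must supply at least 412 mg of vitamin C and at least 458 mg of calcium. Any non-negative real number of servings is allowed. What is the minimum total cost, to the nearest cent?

spinach only: max(412/39, 458/133) = 10.56 servings → $12.68.
broccoli only: max(412/116, 458/82) = 5.585 servings → $3.63.
strawberries only: max(412/70, 458/22) = 20.82 servings → $15.61.
banana only: max(412/12, 458/7) = 65.43 servings → $19.63.
spinach + broccoli with both tight: 1.582 servings and 3.02 servings → $3.86.
spinach + strawberries with both tight: 2.721 servings and 4.37 servings → $6.54.
spinach + banana with both tight: 1.974 servings and 27.92 servings → $10.74.
broccoli + strawberries with both targets exact would need a negative amount; discard.
broccoli + banana with both targets exact would need a negative amount; discard.
strawberries + banana with both targets exact would need a negative amount; discard.
The minimum over all feasible corners is $3.63.

$3.63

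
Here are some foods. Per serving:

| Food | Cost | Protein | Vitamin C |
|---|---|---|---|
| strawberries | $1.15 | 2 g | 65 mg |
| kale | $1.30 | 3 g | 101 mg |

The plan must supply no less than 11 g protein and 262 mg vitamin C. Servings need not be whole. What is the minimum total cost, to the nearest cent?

$4.77

A basic optimal solution has at most two foods positive. Try each food alone and each pair with both targets met exactly.
strawberries only: max(11/2, 262/65) = 5.5 servings → $6.33.
kale only: max(11/3, 262/101) = 3.667 servings → $4.77.
strawberries + kale: the both-tight solution has a negative serving — not a feasible corner.
Cheapest feasible corner: $4.77.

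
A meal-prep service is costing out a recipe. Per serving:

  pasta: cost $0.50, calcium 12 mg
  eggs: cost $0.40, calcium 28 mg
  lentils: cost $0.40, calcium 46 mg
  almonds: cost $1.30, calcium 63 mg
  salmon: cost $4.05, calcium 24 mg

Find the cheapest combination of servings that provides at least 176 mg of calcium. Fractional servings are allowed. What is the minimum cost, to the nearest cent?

Cost per mg of calcium: lentils $0.0087, eggs $0.0143, almonds $0.0206, pasta $0.0417, salmon $0.1688.
With no serving limits, use only lentils: 176 mg / 46 mg = 3.826 servings × $0.40 = $1.53.

$1.53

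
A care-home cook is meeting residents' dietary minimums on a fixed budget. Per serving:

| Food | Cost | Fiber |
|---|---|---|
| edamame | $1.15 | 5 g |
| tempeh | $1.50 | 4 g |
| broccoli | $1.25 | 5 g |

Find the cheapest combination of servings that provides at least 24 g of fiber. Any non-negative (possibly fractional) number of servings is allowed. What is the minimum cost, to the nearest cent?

Cost per g of fiber: edamame $0.2300, broccoli $0.2500, tempeh $0.3750.
With no serving limits, use only edamame: 24 g / 5 g = 4.8 servings × $1.15 = $5.52.

$5.52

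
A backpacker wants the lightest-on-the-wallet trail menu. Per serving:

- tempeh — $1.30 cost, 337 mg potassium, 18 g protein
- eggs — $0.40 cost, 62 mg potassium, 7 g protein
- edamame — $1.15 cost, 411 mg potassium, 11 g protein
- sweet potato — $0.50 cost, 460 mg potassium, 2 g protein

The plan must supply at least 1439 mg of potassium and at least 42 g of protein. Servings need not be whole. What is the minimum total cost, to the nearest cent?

$3.33

With two linear requirements the optimum uses one or two foods; enumerate the corners.
tempeh only: max(1439/337, 42/18) = 4.27 servings → $5.55.
eggs only: max(1439/62, 42/7) = 23.21 servings → $9.28.
edamame only: max(1439/411, 42/11) = 3.818 servings → $4.39.
sweet potato only: max(1439/460, 42/2) = 21 servings → $10.50.
tempeh + eggs: intersection lies outside the first quadrant.
tempeh + edamame with both tight: 0.3882 servings and 3.183 servings → $4.17.
tempeh + sweet potato with both tight: 2.162 servings and 1.545 servings → $3.58.
eggs + edamame with both tight: 0.6528 servings and 3.403 servings → $4.17.
eggs + sweet potato with both tight: 5.311 servings and 2.412 servings → $3.33.
edamame + sweet potato: the both-tight solution has a negative serving — not a feasible corner.
So the least-cost plan costs $3.33.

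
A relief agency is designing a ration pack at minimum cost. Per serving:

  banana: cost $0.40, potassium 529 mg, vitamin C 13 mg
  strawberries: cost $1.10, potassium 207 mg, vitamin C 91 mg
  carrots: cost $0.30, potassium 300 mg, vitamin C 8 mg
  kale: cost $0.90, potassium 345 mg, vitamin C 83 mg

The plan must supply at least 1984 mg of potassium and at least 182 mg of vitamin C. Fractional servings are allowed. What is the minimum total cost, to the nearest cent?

This is a tiny linear program; its minimum lies at a vertex of the feasible set. List the vertices and price them.
banana only: max(1984/529, 182/13) = 14 servings → $5.60.
strawberries only: max(1984/207, 182/91) = 9.585 servings → $10.54.
carrots only: max(1984/300, 182/8) = 22.75 servings → $6.83.
kale only: max(1984/345, 182/83) = 5.751 servings → $5.18.
banana + strawberries with both tight: 3.144 servings and 1.551 servings → $2.96.
banana + carrots: intersection lies outside the first quadrant.
banana + kale with both tight: 2.584 servings and 1.788 servings → $2.64.
strawberries + carrots with both tight: 1.51 servings and 5.571 servings → $3.33.
strawberries + kale with both targets exact would need a negative amount; discard.
carrots + kale with both tight: 4.602 servings and 1.749 servings → $2.95.
The minimum over all feasible corners is $2.64.

$2.64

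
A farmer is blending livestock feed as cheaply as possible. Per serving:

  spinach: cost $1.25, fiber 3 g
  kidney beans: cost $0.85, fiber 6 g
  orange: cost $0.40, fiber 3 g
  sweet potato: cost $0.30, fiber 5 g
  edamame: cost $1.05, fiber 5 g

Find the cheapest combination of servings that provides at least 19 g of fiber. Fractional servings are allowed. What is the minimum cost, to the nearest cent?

Cost per g of fiber: sweet potato $0.0600, orange $0.1333, kidney beans $0.1417, edamame $0.2100, spinach $0.4167.
With no serving limits, use only sweet potato: 19 g / 5 g = 3.8 servings × $0.30 = $1.14.

$1.14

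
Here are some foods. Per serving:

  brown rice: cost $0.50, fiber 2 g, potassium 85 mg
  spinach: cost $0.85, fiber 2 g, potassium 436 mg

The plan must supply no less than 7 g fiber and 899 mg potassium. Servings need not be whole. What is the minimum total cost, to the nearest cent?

Compare the cost at each extreme point of the feasible region.
brown rice only: max(7/2, 899/85) = 10.58 servings → $5.29.
spinach only: max(7/2, 899/436) = 3.5 servings → $2.98.
brown rice + spinach with both tight: 1.786 servings and 1.714 servings → $2.35.
Cheapest feasible corner: $2.35.

$2.35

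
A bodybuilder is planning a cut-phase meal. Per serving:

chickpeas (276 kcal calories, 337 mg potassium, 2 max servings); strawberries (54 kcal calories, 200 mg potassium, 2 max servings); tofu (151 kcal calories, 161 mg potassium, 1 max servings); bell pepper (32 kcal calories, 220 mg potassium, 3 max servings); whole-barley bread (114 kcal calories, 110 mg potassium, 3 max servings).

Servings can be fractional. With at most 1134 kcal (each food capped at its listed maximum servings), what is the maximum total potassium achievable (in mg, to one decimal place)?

2114.0 mg

Potassium per kcal: bell pepper 6.875, strawberries 3.704, chickpeas 1.221, tofu 1.066, whole-barley bread 0.9649.
Take 3 servings of bell pepper: uses 96 kcal, +660.0 mg potassium (running total 660.0 mg).
Take 2 servings of strawberries: uses 108 kcal, +400.0 mg potassium (running total 1060.0 mg).
Take 2 servings of chickpeas: uses 552 kcal, +674.0 mg potassium (running total 1734.0 mg).
Take 1 serving of tofu: uses 151 kcal, +161.0 mg potassium (running total 1895.0 mg).
Take 1.991 servings of whole-barley bread: uses 227 kcal, +219.0 mg potassium (running total 2114.0 mg).
Filling greedily by potassium-per-kcal is optimal for one linear limit, giving 2114.0 mg.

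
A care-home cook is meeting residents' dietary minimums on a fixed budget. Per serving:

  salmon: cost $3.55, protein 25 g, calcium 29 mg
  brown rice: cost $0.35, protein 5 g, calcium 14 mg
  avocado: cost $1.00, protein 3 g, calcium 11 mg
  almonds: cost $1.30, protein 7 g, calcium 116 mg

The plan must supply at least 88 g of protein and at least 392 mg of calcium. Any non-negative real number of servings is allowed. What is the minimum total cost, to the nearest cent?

salmon only: max(88/25, 392/29) = 13.52 servings → $47.99.
brown rice only: max(88/5, 392/14) = 28 servings → $9.80.
avocado only: max(88/3, 392/11) = 35.64 servings → $35.64.
almonds only: max(88/7, 392/116) = 12.57 servings → $16.34.
salmon + brown rice: intersection lies outside the first quadrant.
salmon + avocado: the both-tight solution has a negative serving — not a feasible corner.
salmon + almonds with both tight: 2.768 servings and 2.687 servings → $13.32.
brown rice + avocado with both targets exact would need a negative amount; discard.
brown rice + almonds with both tight: 15.49 servings and 1.51 servings → $7.38.
avocado + almonds with both tight: 27.54 servings and 0.7675 servings → $28.54.
The minimum over all feasible corners is $7.38.

$7.38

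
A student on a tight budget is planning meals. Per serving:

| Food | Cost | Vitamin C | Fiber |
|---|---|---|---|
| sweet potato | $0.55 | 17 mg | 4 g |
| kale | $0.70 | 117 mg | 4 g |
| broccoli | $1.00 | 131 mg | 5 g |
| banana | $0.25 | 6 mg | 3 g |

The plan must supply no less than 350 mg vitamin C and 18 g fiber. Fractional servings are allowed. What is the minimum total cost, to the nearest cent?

Minimising a linear cost over {vitamin C ≥ 350, fiber ≥ 18, servings ≥ 0} — the optimum is at a vertex, using one or two foods.
sweet potato only: max(350/17, 18/4) = 20.59 servings → $11.32.
kale only: max(350/117, 18/4) = 4.5 servings → $3.15.
broccoli only: max(350/131, 18/5) = 3.6 servings → $3.60.
banana only: max(350/6, 18/3) = 58.33 servings → $14.58.
sweet potato + kale with both tight: 1.765 servings and 2.735 servings → $2.89.
sweet potato + broccoli with both tight: 1.385 servings and 2.492 servings → $3.25.
sweet potato + banana: the both-tight solution has a negative serving — not a feasible corner.
kale + broccoli with both targets exact would need a negative amount; discard.
kale + banana with both tight: 2.881 servings and 2.159 servings → $2.56.
broccoli + banana with both tight: 2.595 servings and 1.675 servings → $3.01.
So the least-cost plan costs $2.56.

$2.56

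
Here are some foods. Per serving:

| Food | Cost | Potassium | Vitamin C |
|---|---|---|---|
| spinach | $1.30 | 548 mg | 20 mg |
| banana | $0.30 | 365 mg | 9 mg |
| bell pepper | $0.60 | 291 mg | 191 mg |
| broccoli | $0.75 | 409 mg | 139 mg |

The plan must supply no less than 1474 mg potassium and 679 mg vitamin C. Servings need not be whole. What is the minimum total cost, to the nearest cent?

$2.47

Two binding constraints pin down two serving amounts, so the optimal mix uses at most two foods. The candidates are each food alone (scaled to the tighter of potassium/vitamin C) and each pair with both constraints tight.
spinach only: max(1474/548, 679/20) = 33.95 servings → $44.13.
banana only: max(1474/365, 679/9) = 75.44 servings → $22.63.
bell pepper only: max(1474/291, 679/191) = 5.065 servings → $3.04.
broccoli only: max(1474/409, 679/139) = 4.885 servings → $3.66.
spinach + banana with both targets exact would need a negative amount; discard.
spinach + bell pepper with both tight: 0.8492 servings and 3.466 servings → $3.18.
spinach + broccoli: intersection lies outside the first quadrant.
banana + bell pepper with both tight: 1.251 servings and 3.496 servings → $2.47.
banana + broccoli: the both-tight solution has a negative serving — not a feasible corner.
bell pepper + broccoli with both tight: 1.933 servings and 2.228 servings → $2.83.
So the least-cost plan costs $2.47.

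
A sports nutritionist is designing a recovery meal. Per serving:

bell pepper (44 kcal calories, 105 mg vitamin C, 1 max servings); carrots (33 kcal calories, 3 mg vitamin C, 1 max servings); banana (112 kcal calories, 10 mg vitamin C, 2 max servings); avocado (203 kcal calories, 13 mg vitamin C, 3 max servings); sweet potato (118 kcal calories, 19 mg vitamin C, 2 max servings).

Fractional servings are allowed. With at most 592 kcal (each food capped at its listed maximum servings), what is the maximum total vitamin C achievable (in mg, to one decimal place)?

Vitamin C per kcal: bell pepper 2.386, sweet potato 0.161, carrots 0.09091, banana 0.08929, avocado 0.06404.
Take 1 serving of bell pepper: uses 44 kcal, +105.0 mg vitamin C (running total 105.0 mg).
Take 2 servings of sweet potato: uses 236 kcal, +38.0 mg vitamin C (running total 143.0 mg).
Take 1 serving of carrots: uses 33 kcal, +3.0 mg vitamin C (running total 146.0 mg).
Take 2 servings of banana: uses 224 kcal, +20.0 mg vitamin C (running total 166.0 mg).
Take 0.2709 servings of avocado: uses 55 kcal, +3.5 mg vitamin C (running total 169.5 mg).
Filling greedily by vitamin C-per-kcal is optimal for one linear limit, giving 169.5 mg.

169.5 mg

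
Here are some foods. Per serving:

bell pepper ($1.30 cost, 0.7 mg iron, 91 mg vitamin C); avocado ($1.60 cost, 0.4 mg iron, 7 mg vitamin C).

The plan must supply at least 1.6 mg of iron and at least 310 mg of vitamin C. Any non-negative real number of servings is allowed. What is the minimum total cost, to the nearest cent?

$4.43

The cheapest plan sits at a corner of the feasible region — with two constraints it uses at most two foods.
bell pepper only: max(1.6/0.7, 310/91) = 3.407 servings → $4.43.
avocado only: max(1.6/0.4, 310/7) = 44.29 servings → $70.86.
bell pepper + avocado with both targets exact would need a negative amount; discard.
The minimum over all feasible corners is $4.43.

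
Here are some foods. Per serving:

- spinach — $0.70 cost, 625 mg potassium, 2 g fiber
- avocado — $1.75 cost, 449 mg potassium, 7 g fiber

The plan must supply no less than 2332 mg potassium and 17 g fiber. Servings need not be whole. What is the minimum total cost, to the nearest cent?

Minimising a linear cost over {potassium ≥ 2332, fiber ≥ 17, servings ≥ 0} — the optimum is at a vertex, using one or two foods.
spinach only: max(2332/625, 17/2) = 8.5 servings → $5.95.
avocado only: max(2332/449, 17/7) = 5.194 servings → $9.09.
spinach + avocado with both tight: 2.5 servings and 1.714 servings → $4.75.
Cheapest feasible corner: $4.75.

$4.75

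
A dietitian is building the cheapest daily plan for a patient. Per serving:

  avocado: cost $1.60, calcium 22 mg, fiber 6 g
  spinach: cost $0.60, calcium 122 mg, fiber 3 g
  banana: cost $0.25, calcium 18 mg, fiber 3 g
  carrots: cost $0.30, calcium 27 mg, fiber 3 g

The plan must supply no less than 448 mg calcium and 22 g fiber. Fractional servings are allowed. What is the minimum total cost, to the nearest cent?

$2.90

With two linear requirements the optimum uses one or two foods; enumerate the corners.
avocado only: max(448/22, 22/6) = 20.36 servings → $32.58.
spinach only: max(448/122, 22/3) = 7.333 servings → $4.40.
banana only: max(448/18, 22/3) = 24.89 servings → $6.22.
carrots only: max(448/27, 22/3) = 16.59 servings → $4.98.
avocado + spinach with both tight: 2.012 servings and 3.309 servings → $5.20.
avocado + banana with both targets exact would need a negative amount; discard.
avocado + carrots: intersection lies outside the first quadrant.
spinach + banana with both tight: 3.038 servings and 4.295 servings → $2.90.
spinach + carrots with both tight: 2.632 servings and 4.702 servings → $2.99.
banana + carrots: intersection lies outside the first quadrant.
The minimum over all feasible corners is $2.90.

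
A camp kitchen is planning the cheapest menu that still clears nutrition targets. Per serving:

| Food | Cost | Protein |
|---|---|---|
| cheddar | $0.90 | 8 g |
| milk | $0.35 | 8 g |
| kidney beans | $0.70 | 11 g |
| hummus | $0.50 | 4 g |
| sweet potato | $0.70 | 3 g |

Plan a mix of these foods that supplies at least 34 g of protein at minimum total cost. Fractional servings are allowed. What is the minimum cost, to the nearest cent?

$1.49

Cost per g of protein: milk $0.0437, kidney beans $0.0636, cheddar $0.1125, hummus $0.1250, sweet potato $0.2333.
With no serving limits, use only milk: 34 g / 8 g = 4.25 servings × $0.35 = $1.49.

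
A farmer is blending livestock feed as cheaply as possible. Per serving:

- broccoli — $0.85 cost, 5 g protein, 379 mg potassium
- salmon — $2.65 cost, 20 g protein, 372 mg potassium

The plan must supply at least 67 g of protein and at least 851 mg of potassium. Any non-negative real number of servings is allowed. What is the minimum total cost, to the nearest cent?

broccoli only: max(67/5, 851/379) = 13.4 servings → $11.39.
salmon only: max(67/20, 851/372) = 3.35 servings → $8.88.
broccoli + salmon: the both-tight solution has a negative serving — not a feasible corner.
The minimum over all feasible corners is $8.88.

$8.88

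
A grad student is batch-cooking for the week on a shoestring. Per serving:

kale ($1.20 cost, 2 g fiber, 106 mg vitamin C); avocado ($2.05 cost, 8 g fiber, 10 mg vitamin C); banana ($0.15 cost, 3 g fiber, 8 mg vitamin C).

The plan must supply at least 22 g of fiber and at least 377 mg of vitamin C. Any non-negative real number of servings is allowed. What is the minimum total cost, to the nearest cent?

kale only: max(22/2, 377/106) = 11 servings → $13.20.
avocado only: max(22/8, 377/10) = 37.7 servings → $77.28.
banana only: max(22/3, 377/8) = 47.12 servings → $7.07.
kale + avocado with both tight: 3.377 servings and 1.906 servings → $7.96.
kale + banana with both tight: 3.162 servings and 5.225 servings → $4.58.
avocado + banana: intersection lies outside the first quadrant.
Cheapest feasible corner: $4.58.

$4.58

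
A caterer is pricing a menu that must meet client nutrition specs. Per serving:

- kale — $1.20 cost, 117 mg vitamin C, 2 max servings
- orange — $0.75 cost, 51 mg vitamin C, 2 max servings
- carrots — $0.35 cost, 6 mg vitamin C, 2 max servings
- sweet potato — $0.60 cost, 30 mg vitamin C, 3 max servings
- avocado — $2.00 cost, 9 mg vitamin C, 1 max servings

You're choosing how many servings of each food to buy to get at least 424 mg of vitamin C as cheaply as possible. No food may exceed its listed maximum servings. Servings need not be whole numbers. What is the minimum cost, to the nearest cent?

$5.66

Cost per mg of vitamin C: kale $0.0103, orange $0.0147, sweet potato $0.0200, carrots $0.0583, avocado $0.2222.
Take 2 servings of kale: +234.0 mg vitamin C for $2.40 (total $2.40, still need 190.0 mg).
Take 2 servings of orange: +102.0 mg vitamin C for $1.50 (total $3.90, still need 88.0 mg).
Take 2.933 servings of sweet potato: +88.0 mg vitamin C for $1.76 (total $5.66, still need 0.0 mg).
Filling from the cheapest source first is optimal under one linear minimum: $5.66.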